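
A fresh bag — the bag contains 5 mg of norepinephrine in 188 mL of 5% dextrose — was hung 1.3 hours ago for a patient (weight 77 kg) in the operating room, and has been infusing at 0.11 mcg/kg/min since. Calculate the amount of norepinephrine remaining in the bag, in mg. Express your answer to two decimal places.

4.34 mg

Dose = 0.11 mcg/kg/min × 77 kg = 8.47 mcg/min
8.47 mcg/min × 60 min/hr = 508.2 mcg/hr
Concentration = 5 mg ÷ 188 mL = 0.02659574 mg/mL = 26.59574 mcg/mL
Rate = 508.2 mcg/hr ÷ 26.59574 mcg/mL = 19.10832 mL/hr
Volume infused = 19.10832 mL/hr × 1.3 hr = 24.84082 mL
Volume remaining = 188 − 24.84082 = 163.1592 mL
Drug remaining = 163.1592 mL × 26.59574 mcg/mL = 4339.34 mcg = 4.33934 mg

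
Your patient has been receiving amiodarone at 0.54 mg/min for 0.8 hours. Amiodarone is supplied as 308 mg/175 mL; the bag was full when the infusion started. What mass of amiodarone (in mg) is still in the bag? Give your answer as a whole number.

0.54 mg/min × 60 min/hr = 32.4 mg/hr
Concentration = 308 mg ÷ 175 mL = 1.76 mg/mL
Rate = 32.4 mg/hr ÷ 1.76 mg/mL = 18.40909 mL/hr
Volume infused = 18.40909 mL/hr × 0.8 hr = 14.72727 mL
Volume remaining = 175 − 14.72727 = 160.2727 mL
Drug remaining = 160.2727 mL × 1.76 mg/mL = 282.08 mg

282 mg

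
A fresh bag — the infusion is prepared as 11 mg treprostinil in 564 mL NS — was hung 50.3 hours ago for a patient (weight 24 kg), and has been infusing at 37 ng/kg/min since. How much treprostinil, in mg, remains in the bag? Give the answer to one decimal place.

Dose = 37 ng/kg/min × 24 kg = 888 ng/min
888 ng/min × 60 min/hr = 53280 ng/hr
Concentration = 11 mg ÷ 564 mL = 0.01950355 mg/mL = 19503.55 ng/mL
Rate = 53280 ng/hr ÷ 19503.55 ng/mL = 2.731811 mL/hr
Volume infused = 2.731811 mL/hr × 50.3 hr = 137.4101 mL
Volume remaining = 564 − 137.4101 = 426.5899 mL
Drug remaining = 426.5899 mL × 19503.55 ng/mL = 8320016 ng = 8.320016 mg

8.3 mg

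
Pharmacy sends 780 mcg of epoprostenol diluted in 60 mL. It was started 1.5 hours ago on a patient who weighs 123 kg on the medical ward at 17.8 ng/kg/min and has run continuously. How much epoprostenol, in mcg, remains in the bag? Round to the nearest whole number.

583 mcg

Dose = 17.8 ng/kg/min × 123 kg = 2189.4 ng/min
2189.4 ng/min × 60 min/hr = 131364 ng/hr
Concentration = 780 mcg ÷ 60 mL = 13 mcg/mL = 13000 ng/mL
Rate = 131364 ng/hr ÷ 13000 ng/mL = 10.10492 mL/hr
Volume infused = 10.10492 mL/hr × 1.5 hr = 15.15738 mL
Volume remaining = 60 − 15.15738 = 44.84262 mL
Drug remaining = 44.84262 mL × 13000 ng/mL = 582954 ng = 582.954 mcg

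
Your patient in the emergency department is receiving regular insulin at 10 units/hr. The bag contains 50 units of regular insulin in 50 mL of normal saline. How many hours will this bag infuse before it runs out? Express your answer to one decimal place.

Concentration = 50 units ÷ 50 mL = 1 units/mL
Rate = 10 units/hr ÷ 1 units/mL = 10 mL/hr
Duration = 50 mL ÷ 10 mL/hr = 5 hr

5.0 hours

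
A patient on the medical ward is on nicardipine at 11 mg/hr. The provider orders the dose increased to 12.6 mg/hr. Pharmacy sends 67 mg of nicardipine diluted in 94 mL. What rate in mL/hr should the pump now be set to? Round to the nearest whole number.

18 mL/hr

Concentration = 67 mg ÷ 94 mL = 0.712766 mg/mL
Rate = 12.6 mg/hr ÷ 0.712766 mg/mL = 17.67761 mL/hr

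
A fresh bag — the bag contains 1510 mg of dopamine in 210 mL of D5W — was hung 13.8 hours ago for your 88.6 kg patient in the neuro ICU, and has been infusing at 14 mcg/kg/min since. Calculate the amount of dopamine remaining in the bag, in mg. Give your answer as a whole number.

483 mg

Dose = 14 mcg/kg/min × 88.6 kg = 1240.4 mcg/min
1240.4 mcg/min × 60 min/hr = 74424 mcg/hr
Concentration = 1510 mg ÷ 210 mL = 7.190476 mg/mL = 7190.476 mcg/mL
Rate = 74424 mcg/hr ÷ 7190.476 mcg/mL = 10.35036 mL/hr
Volume infused = 10.35036 mL/hr × 13.8 hr = 142.8349 mL
Volume remaining = 210 − 142.8349 = 67.16506 mL
Drug remaining = 67.16506 mL × 7190.476 mcg/mL = 482948.8 mcg = 482.9488 mg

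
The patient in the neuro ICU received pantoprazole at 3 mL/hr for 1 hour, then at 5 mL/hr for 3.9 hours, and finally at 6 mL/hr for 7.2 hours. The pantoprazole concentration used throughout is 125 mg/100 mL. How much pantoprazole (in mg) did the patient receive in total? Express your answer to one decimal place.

Concentration = 125 mg ÷ 100 mL = 1.25 mg/mL
Stage 1: 3 mL/hr × 1 hr = 3 mL → 3 mL × 1.25 mg/mL = 3.75 mg
Stage 2: 5 mL/hr × 3.9 hr = 19.5 mL → 19.5 mL × 1.25 mg/mL = 24.375 mg
Stage 3: 6 mL/hr × 7.2 hr = 43.2 mL → 43.2 mL × 1.25 mg/mL = 54 mg
Total = 3.75 + 24.375 + 54 = 82.125 mg

82.1 mg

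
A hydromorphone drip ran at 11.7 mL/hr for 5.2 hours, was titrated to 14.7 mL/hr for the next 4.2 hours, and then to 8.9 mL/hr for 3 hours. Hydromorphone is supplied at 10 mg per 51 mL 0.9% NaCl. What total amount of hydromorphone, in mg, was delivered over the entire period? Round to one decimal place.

Concentration = 10 mg ÷ 51 mL = 0.1960784 mg/mL
Stage 1: 11.7 mL/hr × 5.2 hr = 60.84 mL → 60.84 mL × 0.1960784 mg/mL = 11.92941 mg
Stage 2: 14.7 mL/hr × 4.2 hr = 61.74 mL → 61.74 mL × 0.1960784 mg/mL = 12.10588 mg
Stage 3: 8.9 mL/hr × 3 hr = 26.7 mL → 26.7 mL × 0.1960784 mg/mL = 5.235294 mg
Total = 11.92941 + 12.10588 + 5.235294 = 29.27059 mg

29.3 mg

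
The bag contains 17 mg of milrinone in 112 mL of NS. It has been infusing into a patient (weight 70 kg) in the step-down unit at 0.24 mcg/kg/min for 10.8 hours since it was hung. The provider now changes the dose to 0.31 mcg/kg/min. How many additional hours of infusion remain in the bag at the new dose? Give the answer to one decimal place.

Initial rate:
Dose = 0.24 mcg/kg/min × 70 kg = 16.8 mcg/min
16.8 mcg/min × 60 min/hr = 1008 mcg/hr
Concentration = 17 mg ÷ 112 mL = 0.1517857 mg/mL = 151.7857 mcg/mL
Rate = 1008 mcg/hr ÷ 151.7857 mcg/mL = 6.640941 mL/hr
Volume infused so far = 6.640941 mL/hr × 10.8 hr = 71.72216 mL
Volume remaining = 112 − 71.72216 = 40.27784 mL
New rate:
Dose = 0.31 mcg/kg/min × 70 kg = 21.7 mcg/min
21.7 mcg/min × 60 min/hr = 1302 mcg/hr
Rate = 1302 mcg/hr ÷ 151.7857 mcg/mL = 8.577882 mL/hr
Time remaining = 40.27784 mL ÷ 8.577882 mL/hr = 4.695545 hr

4.7 hours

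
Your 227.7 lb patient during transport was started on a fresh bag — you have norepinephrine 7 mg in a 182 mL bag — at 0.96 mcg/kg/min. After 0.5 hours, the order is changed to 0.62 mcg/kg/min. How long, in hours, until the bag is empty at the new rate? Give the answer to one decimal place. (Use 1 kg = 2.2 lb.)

Initial rate:
Weight = 227.7 lb ÷ 2.2 lb/kg = 103.5 kg
Dose = 0.96 mcg/kg/min × 103.5 kg = 99.36 mcg/min
99.36 mcg/min × 60 min/hr = 5961.6 mcg/hr
Concentration = 7 mg ÷ 182 mL = 0.03846154 mg/mL = 38.46154 mcg/mL
Rate = 5961.6 mcg/hr ÷ 38.46154 mcg/mL = 155.0016 mL/hr
Volume infused so far = 155.0016 mL/hr × 0.5 hr = 77.5008 mL
Volume remaining = 182 − 77.5008 = 104.4992 mL
New rate:
Dose = 0.62 mcg/kg/min × 103.5 kg = 64.17 mcg/min
64.17 mcg/min × 60 min/hr = 3850.2 mcg/hr
Rate = 3850.2 mcg/hr ÷ 38.46154 mcg/mL = 100.1052 mL/hr
Time remaining = 104.4992 mL ÷ 100.1052 mL/hr = 1.043894 hr

1.0 hours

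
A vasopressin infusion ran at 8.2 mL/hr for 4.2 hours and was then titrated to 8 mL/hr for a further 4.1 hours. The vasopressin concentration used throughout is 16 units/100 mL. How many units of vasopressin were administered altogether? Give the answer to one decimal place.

Concentration = 16 units ÷ 100 mL = 0.16 units/mL
Stage 1: 8.2 mL/hr × 4.2 hr = 34.44 mL → 34.44 mL × 0.16 units/mL = 5.5104 units
Stage 2: 8 mL/hr × 4.1 hr = 32.8 mL → 32.8 mL × 0.16 units/mL = 5.248 units
Total = 5.5104 + 5.248 = 10.7584 units

10.8 units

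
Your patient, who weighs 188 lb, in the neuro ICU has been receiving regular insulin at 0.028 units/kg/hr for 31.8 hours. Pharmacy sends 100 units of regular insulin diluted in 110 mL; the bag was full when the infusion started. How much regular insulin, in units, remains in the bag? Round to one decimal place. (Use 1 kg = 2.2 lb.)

23.9 units

Weight = 188 lb ÷ 2.2 lb/kg = 85.45455 kg
Dose = 0.028 units/kg/hr × 85.45455 kg = 2.392727 units/hr
Concentration = 100 units ÷ 110 mL = 0.9090909 units/mL
Rate = 2.392727 units/hr ÷ 0.9090909 units/mL = 2.632 mL/hr
Volume infused = 2.632 mL/hr × 31.8 hr = 83.6976 mL
Volume remaining = 110 − 83.6976 = 26.3024 mL
Drug remaining = 26.3024 mL × 0.9090909 units/mL = 23.91127 units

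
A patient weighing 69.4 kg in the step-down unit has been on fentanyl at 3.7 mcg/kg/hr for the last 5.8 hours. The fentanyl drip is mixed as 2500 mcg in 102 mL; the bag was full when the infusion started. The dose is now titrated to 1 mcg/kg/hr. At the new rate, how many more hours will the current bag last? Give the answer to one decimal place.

14.6 hours

Initial rate:
Dose = 3.7 mcg/kg/hr × 69.4 kg = 256.78 mcg/hr
Concentration = 2500 mcg ÷ 102 mL = 24.5098 mcg/mL
Rate = 256.78 mcg/hr ÷ 24.5098 mcg/mL = 10.47662 mL/hr
Volume infused so far = 10.47662 mL/hr × 5.8 hr = 60.76442 mL
Volume remaining = 102 − 60.76442 = 41.23558 mL
New rate:
Dose = 1 mcg/kg/hr × 69.4 kg = 69.4 mcg/hr
Rate = 69.4 mcg/hr ÷ 24.5098 mcg/mL = 2.83152 mL/hr
Time remaining = 41.23558 mL ÷ 2.83152 mL/hr = 14.56305 hr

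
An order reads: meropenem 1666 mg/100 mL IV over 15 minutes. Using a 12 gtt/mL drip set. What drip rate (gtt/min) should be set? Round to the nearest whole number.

100 mL ÷ (15 min) = 6.666667 mL/min
6.666667 mL/min × 12 gtt/mL = 80 gtt/min

80 gtt/min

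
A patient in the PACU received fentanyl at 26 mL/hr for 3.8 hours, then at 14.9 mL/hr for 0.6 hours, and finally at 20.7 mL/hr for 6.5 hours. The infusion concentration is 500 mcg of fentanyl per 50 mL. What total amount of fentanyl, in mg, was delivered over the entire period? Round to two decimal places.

Concentration = 500 mcg ÷ 50 mL = 10 mcg/mL
Stage 1: 26 mL/hr × 3.8 hr = 98.8 mL → 98.8 mL × 10 mcg/mL = 988 mcg
Stage 2: 14.9 mL/hr × 0.6 hr = 8.94 mL → 8.94 mL × 10 mcg/mL = 89.4 mcg
Stage 3: 20.7 mL/hr × 6.5 hr = 134.55 mL → 134.55 mL × 10 mcg/mL = 1345.5 mcg
Total = 988 + 89.4 + 1345.5 = 2422.9 mcg = 2.4229 mg

2.42 mg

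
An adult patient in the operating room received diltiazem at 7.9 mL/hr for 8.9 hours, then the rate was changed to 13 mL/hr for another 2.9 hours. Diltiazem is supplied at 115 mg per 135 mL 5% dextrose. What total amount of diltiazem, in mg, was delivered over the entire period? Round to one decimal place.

92.0 mg

Concentration = 115 mg ÷ 135 mL = 0.8518519 mg/mL
Stage 1: 7.9 mL/hr × 8.9 hr = 70.31 mL → 70.31 mL × 0.8518519 mg/mL = 59.8937 mg
Stage 2: 13 mL/hr × 2.9 hr = 37.7 mL → 37.7 mL × 0.8518519 mg/mL = 32.11481 mg
Total = 59.8937 + 32.11481 = 92.00852 mg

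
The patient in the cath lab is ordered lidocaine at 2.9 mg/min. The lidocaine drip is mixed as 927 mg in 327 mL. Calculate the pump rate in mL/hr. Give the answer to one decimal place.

61.4 mL/hr

2.9 mg/min × 60 min/hr = 174 mg/hr
Concentration = 927 mg ÷ 327 mL = 2.834862 mg/mL
Rate = 174 mg/hr ÷ 2.834862 mg/mL = 61.37864 mL/hr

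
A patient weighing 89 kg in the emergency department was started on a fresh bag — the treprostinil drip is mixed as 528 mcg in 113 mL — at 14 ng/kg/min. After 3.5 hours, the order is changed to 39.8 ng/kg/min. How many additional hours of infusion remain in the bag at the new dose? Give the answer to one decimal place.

Initial rate:
Dose = 14 ng/kg/min × 89 kg = 1246 ng/min
1246 ng/min × 60 min/hr = 74760 ng/hr
Concentration = 528 mcg ÷ 113 mL = 4.672566 mcg/mL = 4672.566 ng/mL
Rate = 74760 ng/hr ÷ 4672.566 ng/mL = 15.99977 mL/hr
Volume infused so far = 15.99977 mL/hr × 3.5 hr = 55.9992 mL
Volume remaining = 113 − 55.9992 = 57.0008 mL
New rate:
Dose = 39.8 ng/kg/min × 89 kg = 3542.2 ng/min
3542.2 ng/min × 60 min/hr = 212532 ng/hr
Rate = 212532 ng/hr ÷ 4672.566 ng/mL = 45.48507 mL/hr
Time remaining = 57.0008 mL ÷ 45.48507 mL/hr = 1.253176 hr

1.3 hours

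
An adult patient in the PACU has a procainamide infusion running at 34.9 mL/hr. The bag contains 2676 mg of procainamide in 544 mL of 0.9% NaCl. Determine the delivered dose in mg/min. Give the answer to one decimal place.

Concentration = 2676 mg ÷ 544 mL = 4.919118 mg/mL
Drug rate = 34.9 mL/hr × 4.919118 mg/mL = 171.6772 mg/hr
171.6772 mg/hr ÷ 60 min/hr = 2.861287 mg/min

2.9 mg/min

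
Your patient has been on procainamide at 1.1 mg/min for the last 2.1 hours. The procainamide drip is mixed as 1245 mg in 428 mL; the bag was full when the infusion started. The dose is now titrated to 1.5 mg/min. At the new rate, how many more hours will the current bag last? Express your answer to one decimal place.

Initial rate:
1.1 mg/min × 60 min/hr = 66 mg/hr
Concentration = 1245 mg ÷ 428 mL = 2.908879 mg/mL
Rate = 66 mg/hr ÷ 2.908879 mg/mL = 22.68916 mL/hr
Volume infused so far = 22.68916 mL/hr × 2.1 hr = 47.64723 mL
Volume remaining = 428 − 47.64723 = 380.3528 mL
New rate:
1.5 mg/min × 60 min/hr = 90 mg/hr
Rate = 90 mg/hr ÷ 2.908879 mg/mL = 30.93976 mL/hr
Time remaining = 380.3528 mL ÷ 30.93976 mL/hr = 12.29333 hr

12.3 hours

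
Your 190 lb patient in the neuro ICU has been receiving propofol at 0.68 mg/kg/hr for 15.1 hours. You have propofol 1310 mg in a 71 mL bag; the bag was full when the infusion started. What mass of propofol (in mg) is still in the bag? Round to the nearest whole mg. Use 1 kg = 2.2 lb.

423 mg

Weight = 190 lb ÷ 2.2 lb/kg = 86.36364 kg
Dose = 0.68 mg/kg/hr × 86.36364 kg = 58.72727 mg/hr
Concentration = 1310 mg ÷ 71 mL = 18.4507 mg/mL
Rate = 58.72727 mg/hr ÷ 18.4507 mg/mL = 3.182929 mL/hr
Volume infused = 3.182929 mL/hr × 15.1 hr = 48.06222 mL
Volume remaining = 71 − 48.06222 = 22.93778 mL
Drug remaining = 22.93778 mL × 18.4507 mg/mL = 423.2182 mg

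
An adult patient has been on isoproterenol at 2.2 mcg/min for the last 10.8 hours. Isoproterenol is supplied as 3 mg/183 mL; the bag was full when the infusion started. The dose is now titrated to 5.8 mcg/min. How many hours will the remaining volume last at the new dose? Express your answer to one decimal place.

Initial rate:
2.2 mcg/min × 60 min/hr = 132 mcg/hr
Concentration = 3 mg ÷ 183 mL = 0.01639344 mg/mL = 16.39344 mcg/mL
Rate = 132 mcg/hr ÷ 16.39344 mcg/mL = 8.052 mL/hr
Volume infused so far = 8.052 mL/hr × 10.8 hr = 86.9616 mL
Volume remaining = 183 − 86.9616 = 96.0384 mL
New rate:
5.8 mcg/min × 60 min/hr = 348 mcg/hr
Rate = 348 mcg/hr ÷ 16.39344 mcg/mL = 21.228 mL/hr
Time remaining = 96.0384 mL ÷ 21.228 mL/hr = 4.524138 hr

4.5 hours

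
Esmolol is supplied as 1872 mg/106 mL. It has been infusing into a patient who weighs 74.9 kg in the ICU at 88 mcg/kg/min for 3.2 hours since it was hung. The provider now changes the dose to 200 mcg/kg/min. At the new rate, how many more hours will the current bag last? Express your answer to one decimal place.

Initial rate:
Dose = 88 mcg/kg/min × 74.9 kg = 6591.2 mcg/min
6591.2 mcg/min × 60 min/hr = 395472 mcg/hr
Concentration = 1872 mg ÷ 106 mL = 17.66038 mg/mL = 17660.38 mcg/mL
Rate = 395472 mcg/hr ÷ 17660.38 mcg/mL = 22.39318 mL/hr
Volume infused so far = 22.39318 mL/hr × 3.2 hr = 71.65817 mL
Volume remaining = 106 − 71.65817 = 34.34183 mL
New rate:
Dose = 200 mcg/kg/min × 74.9 kg = 14980 mcg/min
14980 mcg/min × 60 min/hr = 898800 mcg/hr
Rate = 898800 mcg/hr ÷ 17660.38 mcg/mL = 50.89359 mL/hr
Time remaining = 34.34183 mL ÷ 50.89359 mL/hr = 0.674777 hr

0.7 hours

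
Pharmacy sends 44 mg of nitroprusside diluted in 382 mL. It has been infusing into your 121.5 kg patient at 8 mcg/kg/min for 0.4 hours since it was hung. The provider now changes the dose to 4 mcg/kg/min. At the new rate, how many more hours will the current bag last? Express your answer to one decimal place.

0.7 hours

Initial rate:
Dose = 8 mcg/kg/min × 121.5 kg = 972 mcg/min
972 mcg/min × 60 min/hr = 58320 mcg/hr
Concentration = 44 mg ÷ 382 mL = 0.1151832 mg/mL = 115.1832 mcg/mL
Rate = 58320 mcg/hr ÷ 115.1832 mcg/mL = 506.3236 mL/hr
Volume infused so far = 506.3236 mL/hr × 0.4 hr = 202.5295 mL
Volume remaining = 382 − 202.5295 = 179.4705 mL
New rate:
Dose = 4 mcg/kg/min × 121.5 kg = 486 mcg/min
486 mcg/min × 60 min/hr = 29160 mcg/hr
Rate = 29160 mcg/hr ÷ 115.1832 mcg/mL = 253.1618 mL/hr
Time remaining = 179.4705 mL ÷ 253.1618 mL/hr = 0.7089163 hr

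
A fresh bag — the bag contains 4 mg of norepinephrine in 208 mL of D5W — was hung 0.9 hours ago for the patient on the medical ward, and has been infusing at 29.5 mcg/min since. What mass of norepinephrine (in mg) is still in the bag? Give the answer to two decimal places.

29.5 mcg/min × 60 min/hr = 1770 mcg/hr
Concentration = 4 mg ÷ 208 mL = 0.01923077 mg/mL = 19.23077 mcg/mL
Rate = 1770 mcg/hr ÷ 19.23077 mcg/mL = 92.04 mL/hr
Volume infused = 92.04 mL/hr × 0.9 hr = 82.836 mL
Volume remaining = 208 − 82.836 = 125.164 mL
Drug remaining = 125.164 mL × 19.23077 mcg/mL = 2407 mcg = 2.407 mg

2.41 mg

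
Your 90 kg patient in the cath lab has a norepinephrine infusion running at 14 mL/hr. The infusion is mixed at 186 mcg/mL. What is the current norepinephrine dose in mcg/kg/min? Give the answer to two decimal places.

Drug rate = 14 mL/hr × 186 mcg/mL = 2604 mcg/hr
2604 mcg/hr ÷ 60 min/hr = 43.4 mcg/min
43.4 mcg/min ÷ 90 kg = 0.4822222 mcg/kg/min

0.48 mcg/kg/min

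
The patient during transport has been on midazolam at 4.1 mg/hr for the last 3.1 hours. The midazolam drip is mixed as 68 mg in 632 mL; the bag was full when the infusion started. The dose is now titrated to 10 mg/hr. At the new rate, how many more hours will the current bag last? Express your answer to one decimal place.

Initial rate:
Concentration = 68 mg ÷ 632 mL = 0.1075949 mg/mL
Rate = 4.1 mg/hr ÷ 0.1075949 mg/mL = 38.10588 mL/hr
Volume infused so far = 38.10588 mL/hr × 3.1 hr = 118.1282 mL
Volume remaining = 632 − 118.1282 = 513.8718 mL
New rate:
Rate = 10 mg/hr ÷ 0.1075949 mg/mL = 92.94118 mL/hr
Time remaining = 513.8718 mL ÷ 92.94118 mL/hr = 5.529 hr

5.5 hours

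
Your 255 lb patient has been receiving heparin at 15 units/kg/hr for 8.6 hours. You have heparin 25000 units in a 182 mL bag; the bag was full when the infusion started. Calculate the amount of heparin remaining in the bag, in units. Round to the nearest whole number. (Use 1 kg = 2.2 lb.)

Weight = 255 lb ÷ 2.2 lb/kg = 115.9091 kg
Dose = 15 units/kg/hr × 115.9091 kg = 1738.636 units/hr
Concentration = 25000 units ÷ 182 mL = 137.3626 units/mL
Rate = 1738.636 units/hr ÷ 137.3626 units/mL = 12.65727 mL/hr
Volume infused = 12.65727 mL/hr × 8.6 hr = 108.8525 mL
Volume remaining = 182 − 108.8525 = 73.14745 mL
Drug remaining = 73.14745 mL × 137.3626 units/mL = 10047.73 units

10048 units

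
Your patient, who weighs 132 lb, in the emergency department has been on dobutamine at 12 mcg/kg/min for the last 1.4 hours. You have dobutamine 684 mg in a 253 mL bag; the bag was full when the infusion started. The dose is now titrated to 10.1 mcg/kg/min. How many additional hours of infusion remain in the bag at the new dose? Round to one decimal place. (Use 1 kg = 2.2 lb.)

17.1 hours

Initial rate:
Weight = 132 lb ÷ 2.2 lb/kg = 60 kg
Dose = 12 mcg/kg/min × 60 kg = 720 mcg/min
720 mcg/min × 60 min/hr = 43200 mcg/hr
Concentration = 684 mg ÷ 253 mL = 2.703557 mg/mL = 2703.557 mcg/mL
Rate = 43200 mcg/hr ÷ 2703.557 mcg/mL = 15.97895 mL/hr
Volume infused so far = 15.97895 mL/hr × 1.4 hr = 22.37053 mL
Volume remaining = 253 − 22.37053 = 230.6295 mL
New rate:
Dose = 10.1 mcg/kg/min × 60 kg = 606 mcg/min
606 mcg/min × 60 min/hr = 36360 mcg/hr
Rate = 36360 mcg/hr ÷ 2703.557 mcg/mL = 13.44895 mL/hr
Time remaining = 230.6295 mL ÷ 13.44895 mL/hr = 17.14851 hr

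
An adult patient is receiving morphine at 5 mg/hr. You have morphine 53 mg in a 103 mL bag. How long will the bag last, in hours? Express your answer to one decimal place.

Concentration = 53 mg ÷ 103 mL = 0.5145631 mg/mL
Rate = 5 mg/hr ÷ 0.5145631 mg/mL = 9.716981 mL/hr
Duration = 103 mL ÷ 9.716981 mL/hr = 10.6 hr

10.6 hours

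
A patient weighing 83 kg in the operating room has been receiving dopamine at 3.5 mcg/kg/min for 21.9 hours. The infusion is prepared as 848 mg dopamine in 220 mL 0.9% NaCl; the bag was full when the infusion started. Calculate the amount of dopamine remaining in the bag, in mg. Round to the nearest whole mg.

Dose = 3.5 mcg/kg/min × 83 kg = 290.5 mcg/min
290.5 mcg/min × 60 min/hr = 17430 mcg/hr
Concentration = 848 mg ÷ 220 mL = 3.854545 mg/mL = 3854.545 mcg/mL
Rate = 17430 mcg/hr ÷ 3854.545 mcg/mL = 4.521934 mL/hr
Volume infused = 4.521934 mL/hr × 21.9 hr = 99.03035 mL
Volume remaining = 220 − 99.03035 = 120.9696 mL
Drug remaining = 120.9696 mL × 3854.545 mcg/mL = 466283 mcg = 466.283 mg

466 mg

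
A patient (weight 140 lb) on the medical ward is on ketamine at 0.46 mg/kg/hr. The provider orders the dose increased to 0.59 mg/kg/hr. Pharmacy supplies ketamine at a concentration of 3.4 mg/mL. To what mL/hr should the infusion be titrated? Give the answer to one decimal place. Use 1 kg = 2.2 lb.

11.0 mL/hr

Weight = 140 lb ÷ 2.2 lb/kg = 63.63636 kg
Dose = 0.59 mg/kg/hr × 63.63636 kg = 37.54545 mg/hr
Rate = 37.54545 mg/hr ÷ 3.4 mg/mL = 11.04278 mL/hr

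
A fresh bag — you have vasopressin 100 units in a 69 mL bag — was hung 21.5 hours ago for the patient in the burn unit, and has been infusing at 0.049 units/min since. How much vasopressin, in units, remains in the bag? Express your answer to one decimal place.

0.049 units/min × 60 min/hr = 2.94 units/hr
Concentration = 100 units ÷ 69 mL = 1.449275 units/mL
Rate = 2.94 units/hr ÷ 1.449275 units/mL = 2.0286 mL/hr
Volume infused = 2.0286 mL/hr × 21.5 hr = 43.6149 mL
Volume remaining = 69 − 43.6149 = 25.3851 mL
Drug remaining = 25.3851 mL × 1.449275 units/mL = 36.79 units

36.8 units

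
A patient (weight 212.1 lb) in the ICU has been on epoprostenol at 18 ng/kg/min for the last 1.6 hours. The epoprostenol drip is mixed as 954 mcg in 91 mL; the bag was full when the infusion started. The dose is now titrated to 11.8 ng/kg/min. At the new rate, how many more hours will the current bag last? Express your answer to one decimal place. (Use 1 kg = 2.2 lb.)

Initial rate:
Weight = 212.1 lb ÷ 2.2 lb/kg = 96.40909 kg
Dose = 18 ng/kg/min × 96.40909 kg = 1735.364 ng/min
1735.364 ng/min × 60 min/hr = 104121.8 ng/hr
Concentration = 954 mcg ÷ 91 mL = 10.48352 mcg/mL = 10483.52 ng/mL
Rate = 104121.8 ng/hr ÷ 10483.52 ng/mL = 9.931955 mL/hr
Volume infused so far = 9.931955 mL/hr × 1.6 hr = 15.89113 mL
Volume remaining = 91 − 15.89113 = 75.10887 mL
New rate:
Dose = 11.8 ng/kg/min × 96.40909 kg = 1137.627 ng/min
1137.627 ng/min × 60 min/hr = 68257.64 ng/hr
Rate = 68257.64 ng/hr ÷ 10483.52 ng/mL = 6.510949 mL/hr
Time remaining = 75.10887 mL ÷ 6.510949 mL/hr = 11.53578 hr

11.5 hours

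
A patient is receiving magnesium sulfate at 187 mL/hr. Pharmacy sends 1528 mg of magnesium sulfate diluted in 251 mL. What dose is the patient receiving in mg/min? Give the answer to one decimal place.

19.0 mg/min

Concentration = 1528 mg ÷ 251 mL = 6.087649 mg/mL
Drug rate = 187 mL/hr × 6.087649 mg/mL = 1138.39 mg/hr
1138.39 mg/hr ÷ 60 min/hr = 18.97317 mg/min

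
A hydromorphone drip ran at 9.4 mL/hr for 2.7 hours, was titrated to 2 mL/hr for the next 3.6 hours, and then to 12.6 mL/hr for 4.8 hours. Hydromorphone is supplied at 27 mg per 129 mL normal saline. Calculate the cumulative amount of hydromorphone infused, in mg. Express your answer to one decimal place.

Concentration = 27 mg ÷ 129 mL = 0.2093023 mg/mL
Stage 1: 9.4 mL/hr × 2.7 hr = 25.38 mL → 25.38 mL × 0.2093023 mg/mL = 5.312093 mg
Stage 2: 2 mL/hr × 3.6 hr = 7.2 mL → 7.2 mL × 0.2093023 mg/mL = 1.506977 mg
Stage 3: 12.6 mL/hr × 4.8 hr = 60.48 mL → 60.48 mL × 0.2093023 mg/mL = 12.6586 mg
Total = 5.312093 + 1.506977 + 12.6586 = 19.47767 mg

19.5 mg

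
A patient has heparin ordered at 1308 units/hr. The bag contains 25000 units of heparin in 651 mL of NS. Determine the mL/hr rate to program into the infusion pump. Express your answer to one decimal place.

Concentration = 25000 units ÷ 651 mL = 38.40246 units/mL
Rate = 1308 units/hr ÷ 38.40246 units/mL = 34.06032 mL/hr

34.1 mL/hr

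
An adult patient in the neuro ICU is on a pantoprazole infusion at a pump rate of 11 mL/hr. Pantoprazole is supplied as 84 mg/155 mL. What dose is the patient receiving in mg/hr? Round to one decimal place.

Concentration = 84 mg ÷ 155 mL = 0.5419355 mg/mL
Drug rate = 11 mL/hr × 0.5419355 mg/mL = 5.96129 mg/hr

6.0 mg/hr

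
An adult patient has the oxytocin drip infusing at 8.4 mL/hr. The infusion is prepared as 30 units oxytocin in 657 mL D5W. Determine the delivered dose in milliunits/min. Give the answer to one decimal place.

Concentration = 30 units ÷ 657 mL = 0.0456621 units/mL = 45.6621 milliunits/mL
Drug rate = 8.4 mL/hr × 45.6621 milliunits/mL = 383.5616 milliunits/hr
383.5616 milliunits/hr ÷ 60 min/hr = 6.392694 milliunits/min

6.4 milliunits/min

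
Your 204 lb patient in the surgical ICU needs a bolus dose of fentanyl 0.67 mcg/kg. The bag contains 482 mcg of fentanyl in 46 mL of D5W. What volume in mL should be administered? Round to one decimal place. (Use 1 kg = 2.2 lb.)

5.9 mL

Weight = 204 lb ÷ 2.2 lb/kg = 92.72727 kg
Dose = 0.67 mcg/kg × 92.72727 kg = 62.12727 mcg
Concentration = 482 mcg ÷ 46 mL = 10.47826 mcg/mL
Volume = 62.12727 mcg ÷ 10.47826 mcg/mL = 5.929159 mL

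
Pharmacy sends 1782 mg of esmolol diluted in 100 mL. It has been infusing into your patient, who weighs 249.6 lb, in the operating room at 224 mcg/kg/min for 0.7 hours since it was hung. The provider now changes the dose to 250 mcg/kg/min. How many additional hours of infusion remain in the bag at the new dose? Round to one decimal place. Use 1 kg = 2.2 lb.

Initial rate:
Weight = 249.6 lb ÷ 2.2 lb/kg = 113.4545 kg
Dose = 224 mcg/kg/min × 113.4545 kg = 25413.82 mcg/min
25413.82 mcg/min × 60 min/hr = 1524829 mcg/hr
Concentration = 1782 mg ÷ 100 mL = 17.82 mg/mL = 17820 mcg/mL
Rate = 1524829 mcg/hr ÷ 17820 mcg/mL = 85.56841 mL/hr
Volume infused so far = 85.56841 mL/hr × 0.7 hr = 59.89789 mL
Volume remaining = 100 − 59.89789 = 40.10211 mL
New rate:
Dose = 250 mcg/kg/min × 113.4545 kg = 28363.64 mcg/min
28363.64 mcg/min × 60 min/hr = 1701818 mcg/hr
Rate = 1701818 mcg/hr ÷ 17820 mcg/mL = 95.50046 mL/hr
Time remaining = 40.10211 mL ÷ 95.50046 mL/hr = 0.4199154 hr

0.4 hours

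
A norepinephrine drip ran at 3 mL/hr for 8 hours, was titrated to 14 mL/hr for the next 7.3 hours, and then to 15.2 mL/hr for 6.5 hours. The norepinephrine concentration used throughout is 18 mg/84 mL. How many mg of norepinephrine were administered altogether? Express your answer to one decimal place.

Concentration = 18 mg ÷ 84 mL = 0.2142857 mg/mL
Stage 1: 3 mL/hr × 8 hr = 24 mL → 24 mL × 0.2142857 mg/mL = 5.142857 mg
Stage 2: 14 mL/hr × 7.3 hr = 102.2 mL → 102.2 mL × 0.2142857 mg/mL = 21.9 mg
Stage 3: 15.2 mL/hr × 6.5 hr = 98.8 mL → 98.8 mL × 0.2142857 mg/mL = 21.17143 mg
Total = 5.142857 + 21.9 + 21.17143 = 48.21429 mg

48.2 mg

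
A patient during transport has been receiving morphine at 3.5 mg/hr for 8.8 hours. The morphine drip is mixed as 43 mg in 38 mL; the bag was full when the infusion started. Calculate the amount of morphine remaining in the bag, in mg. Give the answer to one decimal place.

Concentration = 43 mg ÷ 38 mL = 1.131579 mg/mL
Rate = 3.5 mg/hr ÷ 1.131579 mg/mL = 3.093023 mL/hr
Volume infused = 3.093023 mL/hr × 8.8 hr = 27.2186 mL
Volume remaining = 38 − 27.2186 = 10.7814 mL
Drug remaining = 10.7814 mL × 1.131579 mg/mL = 12.2 mg

12.2 mg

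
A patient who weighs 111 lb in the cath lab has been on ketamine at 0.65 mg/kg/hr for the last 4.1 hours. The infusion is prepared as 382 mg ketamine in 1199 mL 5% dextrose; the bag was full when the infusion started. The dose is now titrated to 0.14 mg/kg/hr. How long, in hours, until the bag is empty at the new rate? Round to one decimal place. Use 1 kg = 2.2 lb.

35.0 hours

Initial rate:
Weight = 111 lb ÷ 2.2 lb/kg = 50.45455 kg
Dose = 0.65 mg/kg/hr × 50.45455 kg = 32.79545 mg/hr
Concentration = 382 mg ÷ 1199 mL = 0.3185988 mg/mL
Rate = 32.79545 mg/hr ÷ 0.3185988 mg/mL = 102.9365 mL/hr
Volume infused so far = 102.9365 mL/hr × 4.1 hr = 422.0397 mL
Volume remaining = 1199 − 422.0397 = 776.9603 mL
New rate:
Dose = 0.14 mg/kg/hr × 50.45455 kg = 7.063636 mg/hr
Rate = 7.063636 mg/hr ÷ 0.3185988 mg/mL = 22.17094 mL/hr
Time remaining = 776.9603 mL ÷ 22.17094 mL/hr = 35.04408 hr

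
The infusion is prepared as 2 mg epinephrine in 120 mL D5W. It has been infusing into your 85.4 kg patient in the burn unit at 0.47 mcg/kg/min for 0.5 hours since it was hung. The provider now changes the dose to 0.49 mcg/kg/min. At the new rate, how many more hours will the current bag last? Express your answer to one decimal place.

0.3 hours

Initial rate:
Dose = 0.47 mcg/kg/min × 85.4 kg = 40.138 mcg/min
40.138 mcg/min × 60 min/hr = 2408.28 mcg/hr
Concentration = 2 mg ÷ 120 mL = 0.01666667 mg/mL = 16.66667 mcg/mL
Rate = 2408.28 mcg/hr ÷ 16.66667 mcg/mL = 144.4968 mL/hr
Volume infused so far = 144.4968 mL/hr × 0.5 hr = 72.2484 mL
Volume remaining = 120 − 72.2484 = 47.7516 mL
New rate:
Dose = 0.49 mcg/kg/min × 85.4 kg = 41.846 mcg/min
41.846 mcg/min × 60 min/hr = 2510.76 mcg/hr
Rate = 2510.76 mcg/hr ÷ 16.66667 mcg/mL = 150.6456 mL/hr
Time remaining = 47.7516 mL ÷ 150.6456 mL/hr = 0.3169797 hr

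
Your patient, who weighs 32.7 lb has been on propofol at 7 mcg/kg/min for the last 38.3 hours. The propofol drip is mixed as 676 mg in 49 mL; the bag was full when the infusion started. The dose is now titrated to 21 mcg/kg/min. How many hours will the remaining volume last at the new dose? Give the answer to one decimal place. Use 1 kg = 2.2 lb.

23.3 hours

Initial rate:
Weight = 32.7 lb ÷ 2.2 lb/kg = 14.86364 kg
Dose = 7 mcg/kg/min × 14.86364 kg = 104.0455 mcg/min
104.0455 mcg/min × 60 min/hr = 6242.727 mcg/hr
Concentration = 676 mg ÷ 49 mL = 13.79592 mg/mL = 13795.92 mcg/mL
Rate = 6242.727 mcg/hr ÷ 13795.92 mcg/mL = 0.4525054 mL/hr
Volume infused so far = 0.4525054 mL/hr × 38.3 hr = 17.33096 mL
Volume remaining = 49 − 17.33096 = 31.66904 mL
New rate:
Dose = 21 mcg/kg/min × 14.86364 kg = 312.1364 mcg/min
312.1364 mcg/min × 60 min/hr = 18728.18 mcg/hr
Rate = 18728.18 mcg/hr ÷ 13795.92 mcg/mL = 1.357516 mL/hr
Time remaining = 31.66904 mL ÷ 1.357516 mL/hr = 23.32867 hr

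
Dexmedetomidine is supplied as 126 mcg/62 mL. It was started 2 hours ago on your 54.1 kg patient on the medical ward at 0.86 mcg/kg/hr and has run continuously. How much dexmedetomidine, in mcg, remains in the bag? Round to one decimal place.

32.9 mcg

Dose = 0.86 mcg/kg/hr × 54.1 kg = 46.526 mcg/hr
Concentration = 126 mcg ÷ 62 mL = 2.032258 mcg/mL
Rate = 46.526 mcg/hr ÷ 2.032258 mcg/mL = 22.89375 mL/hr
Volume infused = 22.89375 mL/hr × 2 hr = 45.78749 mL
Volume remaining = 62 − 45.78749 = 16.21251 mL
Drug remaining = 16.21251 mL × 2.032258 mcg/mL = 32.948 mcg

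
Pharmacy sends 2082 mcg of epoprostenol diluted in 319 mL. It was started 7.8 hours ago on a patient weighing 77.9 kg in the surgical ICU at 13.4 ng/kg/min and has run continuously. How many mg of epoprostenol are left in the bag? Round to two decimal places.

Dose = 13.4 ng/kg/min × 77.9 kg = 1043.86 ng/min
1043.86 ng/min × 60 min/hr = 62631.6 ng/hr
Concentration = 2082 mcg ÷ 319 mL = 6.526646 mcg/mL = 6526.646 ng/mL
Rate = 62631.6 ng/hr ÷ 6526.646 ng/mL = 9.596292 mL/hr
Volume infused = 9.596292 mL/hr × 7.8 hr = 74.85108 mL
Volume remaining = 319 − 74.85108 = 244.1489 mL
Drug remaining = 244.1489 mL × 6526.646 ng/mL = 1593474 ng = 1.593474 mg

1.59 mg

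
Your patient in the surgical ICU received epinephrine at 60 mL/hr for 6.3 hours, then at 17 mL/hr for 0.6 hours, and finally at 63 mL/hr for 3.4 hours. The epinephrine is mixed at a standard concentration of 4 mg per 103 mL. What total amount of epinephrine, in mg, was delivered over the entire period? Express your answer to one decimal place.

Concentration = 4 mg ÷ 103 mL = 0.03883495 mg/mL
Stage 1: 60 mL/hr × 6.3 hr = 378 mL → 378 mL × 0.03883495 mg/mL = 14.67961 mg
Stage 2: 17 mL/hr × 0.6 hr = 10.2 mL → 10.2 mL × 0.03883495 mg/mL = 0.3961165 mg
Stage 3: 63 mL/hr × 3.4 hr = 214.2 mL → 214.2 mL × 0.03883495 mg/mL = 8.318447 mg
Total = 14.67961 + 0.3961165 + 8.318447 = 23.39417 mg

23.4 mg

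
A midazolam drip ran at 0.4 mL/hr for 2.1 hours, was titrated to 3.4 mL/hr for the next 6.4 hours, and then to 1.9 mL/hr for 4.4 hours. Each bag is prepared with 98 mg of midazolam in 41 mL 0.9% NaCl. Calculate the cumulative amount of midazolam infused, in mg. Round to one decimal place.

74.0 mg

Concentration = 98 mg ÷ 41 mL = 2.390244 mg/mL
Stage 1: 0.4 mL/hr × 2.1 hr = 0.84 mL → 0.84 mL × 2.390244 mg/mL = 2.007805 mg
Stage 2: 3.4 mL/hr × 6.4 hr = 21.76 mL → 21.76 mL × 2.390244 mg/mL = 52.01171 mg
Stage 3: 1.9 mL/hr × 4.4 hr = 8.36 mL → 8.36 mL × 2.390244 mg/mL = 19.98244 mg
Total = 2.007805 + 52.01171 + 19.98244 = 74.00195 mg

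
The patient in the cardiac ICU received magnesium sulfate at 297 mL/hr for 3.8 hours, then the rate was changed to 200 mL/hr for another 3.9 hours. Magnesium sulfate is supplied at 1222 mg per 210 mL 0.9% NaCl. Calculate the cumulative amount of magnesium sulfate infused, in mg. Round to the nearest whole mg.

11106 mg

Concentration = 1222 mg ÷ 210 mL = 5.819048 mg/mL
Stage 1: 297 mL/hr × 3.8 hr = 1128.6 mL → 1128.6 mL × 5.819048 mg/mL = 6567.377 mg
Stage 2: 200 mL/hr × 3.9 hr = 780 mL → 780 mL × 5.819048 mg/mL = 4538.857 mg
Total = 6567.377 + 4538.857 = 11106.23 mg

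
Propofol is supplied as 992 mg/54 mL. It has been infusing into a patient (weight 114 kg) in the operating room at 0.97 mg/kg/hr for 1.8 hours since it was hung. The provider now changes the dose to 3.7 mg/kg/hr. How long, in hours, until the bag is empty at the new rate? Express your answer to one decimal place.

Initial rate:
Dose = 0.97 mg/kg/hr × 114 kg = 110.58 mg/hr
Concentration = 992 mg ÷ 54 mL = 18.37037 mg/mL
Rate = 110.58 mg/hr ÷ 18.37037 mg/mL = 6.019476 mL/hr
Volume infused so far = 6.019476 mL/hr × 1.8 hr = 10.83506 mL
Volume remaining = 54 − 10.83506 = 43.16494 mL
New rate:
Dose = 3.7 mg/kg/hr × 114 kg = 421.8 mg/hr
Rate = 421.8 mg/hr ÷ 18.37037 mg/mL = 22.96089 mL/hr
Time remaining = 43.16494 mL ÷ 22.96089 mL/hr = 1.879934 hr

1.9 hours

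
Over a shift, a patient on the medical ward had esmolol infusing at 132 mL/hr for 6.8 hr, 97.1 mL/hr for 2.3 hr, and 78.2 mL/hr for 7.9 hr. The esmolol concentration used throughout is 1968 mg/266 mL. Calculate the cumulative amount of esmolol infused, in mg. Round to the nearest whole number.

12864 mg

Concentration = 1968 mg ÷ 266 mL = 7.398496 mg/mL
Stage 1: 132 mL/hr × 6.8 hr = 897.6 mL → 897.6 mL × 7.398496 mg/mL = 6640.89 mg
Stage 2: 97.1 mL/hr × 2.3 hr = 223.33 mL → 223.33 mL × 7.398496 mg/mL = 1652.306 mg
Stage 3: 78.2 mL/hr × 7.9 hr = 617.78 mL → 617.78 mL × 7.398496 mg/mL = 4570.643 mg
Total = 6640.89 + 1652.306 + 4570.643 = 12863.84 mg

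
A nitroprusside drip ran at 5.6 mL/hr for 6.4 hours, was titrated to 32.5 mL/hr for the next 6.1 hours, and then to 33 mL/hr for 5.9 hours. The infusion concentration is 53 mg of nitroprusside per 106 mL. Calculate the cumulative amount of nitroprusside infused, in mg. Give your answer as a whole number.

Concentration = 53 mg ÷ 106 mL = 0.5 mg/mL
Stage 1: 5.6 mL/hr × 6.4 hr = 35.84 mL → 35.84 mL × 0.5 mg/mL = 17.92 mg
Stage 2: 32.5 mL/hr × 6.1 hr = 198.25 mL → 198.25 mL × 0.5 mg/mL = 99.125 mg
Stage 3: 33 mL/hr × 5.9 hr = 194.7 mL → 194.7 mL × 0.5 mg/mL = 97.35 mg
Total = 17.92 + 99.125 + 97.35 = 214.395 mg

214 mg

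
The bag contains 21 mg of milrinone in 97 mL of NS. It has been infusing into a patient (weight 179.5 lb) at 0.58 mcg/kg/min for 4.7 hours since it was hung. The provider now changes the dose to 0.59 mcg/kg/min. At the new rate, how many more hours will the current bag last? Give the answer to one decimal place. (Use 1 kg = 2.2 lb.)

2.7 hours

Initial rate:
Weight = 179.5 lb ÷ 2.2 lb/kg = 81.59091 kg
Dose = 0.58 mcg/kg/min × 81.59091 kg = 47.32273 mcg/min
47.32273 mcg/min × 60 min/hr = 2839.364 mcg/hr
Concentration = 21 mg ÷ 97 mL = 0.2164948 mg/mL = 216.4948 mcg/mL
Rate = 2839.364 mcg/hr ÷ 216.4948 mcg/mL = 13.11516 mL/hr
Volume infused so far = 13.11516 mL/hr × 4.7 hr = 61.64123 mL
Volume remaining = 97 − 61.64123 = 35.35877 mL
New rate:
Dose = 0.59 mcg/kg/min × 81.59091 kg = 48.13864 mcg/min
48.13864 mcg/min × 60 min/hr = 2888.318 mcg/hr
Rate = 2888.318 mcg/hr ÷ 216.4948 mcg/mL = 13.34128 mL/hr
Time remaining = 35.35877 mL ÷ 13.34128 mL/hr = 2.650328 hr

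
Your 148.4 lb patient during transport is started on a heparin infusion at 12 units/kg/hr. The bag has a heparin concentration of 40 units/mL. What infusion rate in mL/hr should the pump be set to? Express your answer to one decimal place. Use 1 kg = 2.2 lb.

Weight = 148.4 lb ÷ 2.2 lb/kg = 67.45455 kg
Dose = 12 units/kg/hr × 67.45455 kg = 809.4545 units/hr
Rate = 809.4545 units/hr ÷ 40 units/mL = 20.23636 mL/hr

20.2 mL/hr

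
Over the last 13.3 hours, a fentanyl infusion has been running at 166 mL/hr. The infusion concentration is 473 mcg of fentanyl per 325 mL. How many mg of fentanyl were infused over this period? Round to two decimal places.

Concentration = 473 mcg ÷ 325 mL = 1.455385 mcg/mL
Drug rate = 166 mL/hr × 1.455385 mcg/mL = 241.5938 mcg/hr
Total = 241.5938 mcg/hr × 13.3 hr = 3213.198 mcg = 3.213198 mg

3.21 mg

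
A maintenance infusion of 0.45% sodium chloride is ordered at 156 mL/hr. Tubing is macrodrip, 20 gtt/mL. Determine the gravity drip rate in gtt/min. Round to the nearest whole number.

52 gtt/min

156 mL/hr ÷ 60 min/hr = 2.6 mL/min
2.6 mL/min × 20 gtt/mL = 52 gtt/min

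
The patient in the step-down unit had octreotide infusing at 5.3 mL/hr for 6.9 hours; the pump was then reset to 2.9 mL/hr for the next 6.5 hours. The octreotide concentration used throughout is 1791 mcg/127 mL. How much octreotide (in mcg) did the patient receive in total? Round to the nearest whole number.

782 mcg

Concentration = 1791 mcg ÷ 127 mL = 14.10236 mcg/mL
Stage 1: 5.3 mL/hr × 6.9 hr = 36.57 mL → 36.57 mL × 14.10236 mcg/mL = 515.7234 mcg
Stage 2: 2.9 mL/hr × 6.5 hr = 18.85 mL → 18.85 mL × 14.10236 mcg/mL = 265.8295 mcg
Total = 515.7234 + 265.8295 = 781.5529 mcg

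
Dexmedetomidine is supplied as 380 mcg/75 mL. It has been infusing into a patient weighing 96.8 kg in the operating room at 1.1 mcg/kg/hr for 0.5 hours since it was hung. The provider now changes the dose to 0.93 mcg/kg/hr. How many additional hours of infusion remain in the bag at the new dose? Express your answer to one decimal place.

3.6 hours

Initial rate:
Dose = 1.1 mcg/kg/hr × 96.8 kg = 106.48 mcg/hr
Concentration = 380 mcg ÷ 75 mL = 5.066667 mcg/mL
Rate = 106.48 mcg/hr ÷ 5.066667 mcg/mL = 21.01579 mL/hr
Volume infused so far = 21.01579 mL/hr × 0.5 hr = 10.50789 mL
Volume remaining = 75 − 10.50789 = 64.49211 mL
New rate:
Dose = 0.93 mcg/kg/hr × 96.8 kg = 90.024 mcg/hr
Rate = 90.024 mcg/hr ÷ 5.066667 mcg/mL = 17.76789 mL/hr
Time remaining = 64.49211 mL ÷ 17.76789 mL/hr = 3.629699 hr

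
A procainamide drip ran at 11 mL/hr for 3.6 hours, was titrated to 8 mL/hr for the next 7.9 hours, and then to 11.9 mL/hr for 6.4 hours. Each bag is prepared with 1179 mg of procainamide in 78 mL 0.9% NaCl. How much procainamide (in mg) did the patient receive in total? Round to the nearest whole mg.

2705 mg

Concentration = 1179 mg ÷ 78 mL = 15.11538 mg/mL
Stage 1: 11 mL/hr × 3.6 hr = 39.6 mL → 39.6 mL × 15.11538 mg/mL = 598.5692 mg
Stage 2: 8 mL/hr × 7.9 hr = 63.2 mL → 63.2 mL × 15.11538 mg/mL = 955.2923 mg
Stage 3: 11.9 mL/hr × 6.4 hr = 76.16 mL → 76.16 mL × 15.11538 mg/mL = 1151.188 mg
Total = 598.5692 + 955.2923 + 1151.188 = 2705.049 mg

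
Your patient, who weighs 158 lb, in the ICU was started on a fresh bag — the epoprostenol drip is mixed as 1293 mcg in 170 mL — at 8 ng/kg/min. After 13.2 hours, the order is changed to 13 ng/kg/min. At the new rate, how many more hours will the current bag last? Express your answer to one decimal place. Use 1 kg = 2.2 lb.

Initial rate:
Weight = 158 lb ÷ 2.2 lb/kg = 71.81818 kg
Dose = 8 ng/kg/min × 71.81818 kg = 574.5455 ng/min
574.5455 ng/min × 60 min/hr = 34472.73 ng/hr
Concentration = 1293 mcg ÷ 170 mL = 7.605882 mcg/mL = 7605.882 ng/mL
Rate = 34472.73 ng/hr ÷ 7605.882 ng/mL = 4.532377 mL/hr
Volume infused so far = 4.532377 mL/hr × 13.2 hr = 59.82738 mL
Volume remaining = 170 − 59.82738 = 110.1726 mL
New rate:
Dose = 13 ng/kg/min × 71.81818 kg = 933.6364 ng/min
933.6364 ng/min × 60 min/hr = 56018.18 ng/hr
Rate = 56018.18 ng/hr ÷ 7605.882 ng/mL = 7.365113 mL/hr
Time remaining = 110.1726 mL ÷ 7.365113 mL/hr = 14.95871 hr

15.0 hours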